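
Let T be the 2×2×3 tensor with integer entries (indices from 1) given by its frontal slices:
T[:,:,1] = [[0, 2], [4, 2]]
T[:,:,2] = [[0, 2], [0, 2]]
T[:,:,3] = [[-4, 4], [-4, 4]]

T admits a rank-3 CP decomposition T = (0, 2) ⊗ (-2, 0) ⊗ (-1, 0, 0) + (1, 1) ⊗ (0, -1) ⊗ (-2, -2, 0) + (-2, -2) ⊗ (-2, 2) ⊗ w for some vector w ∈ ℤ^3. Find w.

Subtract the known terms from T to get the rank-1 residual R = (-2, -2) ⊗ (-2, 2) ⊗ w, so R[i,j,k] = a[i]·b[j]·w[k]. Pick indices with nonzero a[1]·b[1] = (-2)·(-2) = 4. Only the fibre through (1,1,·) is needed: R[1,1,:] = T[1,1,:] − Σₗ aₗ[1]bₗ[1]cₗ = [0, 0, -4] − (0)·(-2)·(-1, 0, 0) − (1)·(0)·(-2, -2, 0) = [0, 0, -4]. Then w[k] = R[1,1,k] / 4 for each k, giving w = [0, 0, -4] / 4 = (0, 0, -1).

w = (0, 0, -1)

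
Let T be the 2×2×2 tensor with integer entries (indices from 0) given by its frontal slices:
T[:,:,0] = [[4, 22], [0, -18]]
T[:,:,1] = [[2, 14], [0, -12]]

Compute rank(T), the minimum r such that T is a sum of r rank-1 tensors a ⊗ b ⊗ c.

Lower bound: the mode-2 unfolding of T (rows indexed by j, columns by (i,k) = (0,0), (0,1), (1,0), (1,1)) is [[4, 2, 0, 0], [22, 14, -18, -12]].
There the 2×2 minor on rows j ∈ {0, 1}, columns (i,k) ∈ {(0,0), (0,1)} is det [[4, 2], [22, 14]] = 12 ≠ 0, so this unfolding has rank ≥ 2; CP rank is at least every unfolding rank, so rank(T) ≥ 2. (Unfolding ranks only ever bound the CP rank from below — rank(T) can be strictly larger than all of them — so the matching upper bound has to come from an explicit 2-term decomposition.)
Upper bound — finding two terms. Write S_k = T[:,:,k] for the frontal slices: S₀ = [[4, 22], [0, -18]], S₁ = [[2, 14], [0, -12]].
If T = a₁ ⊗ b₁ ⊗ c₁ + a₂ ⊗ b₂ ⊗ c₂ then each S_k = c₁[k]·a₁b₁ᵀ + c₂[k]·a₂b₂ᵀ. S₀ and S₁ are linearly independent, so a₁b₁ᵀ and a₂b₂ᵀ must span the same plane of matrices: they are the rank-1 matrices of the form x·S₀ + y·S₁.
det(x·S₀ + y·S₁) is −72·x² − 84·xy − 24·y² = (-12)·(3·x + 2·y)(2·x + y), vanishing at (x:y) = (2:-3) and (1:-2).
M₁ = 2·S₀ − 3·S₁ = [[2, 2], [0, 0]] = 2·(1, 0)(1, 1)ᵀ and M₂ = S₀ − 2·S₁ = [[0, -6], [0, 6]] = (-6)·(1, -1)(0, 1)ᵀ, so take a₁ = (1, 0), b₁ = (1, 1), a₂ = (1, -1), b₂ = (0, 1).
Each slice is an integer combination of E₁ = a₁b₁ᵀ and E₂ = a₂b₂ᵀ: S₀ = 4·E₁ + 18·E₂, S₁ = 2·E₁ + 12·E₂; reading off coefficients, c₁ = (4, 2) and c₂ = (18, 12).
Hence T = (1, 0) ⊗ (1, 1) ⊗ (4, 2) + (1, -1) ⊗ (0, 1) ⊗ (18, 12), so rank(T) ≤ 2.
These bounds meet, so rank(T) = 2.

2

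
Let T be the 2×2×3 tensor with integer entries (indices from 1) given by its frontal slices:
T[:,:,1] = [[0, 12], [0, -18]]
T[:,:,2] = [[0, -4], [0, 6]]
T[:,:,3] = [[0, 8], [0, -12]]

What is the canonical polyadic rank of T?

1

Lower bound: T ≠ 0 (e.g. T[1,2,1] = 12), so rank(T) ≥ 1.
Upper bound: if T = a ⊗ b ⊗ c then every fibre of T is a multiple of the corresponding factor, so read the factors off the fibres through the nonzero entry T[1,2,1] = 12.
The mode-1 fibre T[:,2,1] = [12, -18] gives a = [2, -3] (primitive direction); the mode-2 fibre T[1,:,1] = [0, 12] gives b = [0, 1]; then c[k] = T[1,2,k] / (a[1]·b[2]) = [12, -4, 8] / 2 = [6, -2, 4].
Expanding [2, -3] ⊗ [0, 1] ⊗ [6, -2, 4] reproduces all 12 entries of T, so T = [2, -3] ⊗ [0, 1] ⊗ [6, -2, 4] and rank(T) ≤ 1.
These bounds meet, so rank(T) = 1.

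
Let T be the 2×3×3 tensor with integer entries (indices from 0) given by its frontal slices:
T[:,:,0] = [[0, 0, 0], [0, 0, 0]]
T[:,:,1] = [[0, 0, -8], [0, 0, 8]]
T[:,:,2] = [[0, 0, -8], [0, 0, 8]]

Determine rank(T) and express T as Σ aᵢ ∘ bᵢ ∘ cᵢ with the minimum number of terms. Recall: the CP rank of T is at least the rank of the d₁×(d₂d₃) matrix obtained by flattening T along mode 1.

Lower bound: T ≠ 0 (e.g. T[0,2,1] = -8), so rank(T) ≥ 1.
Upper bound: if T = a ∘ b ∘ c then every fibre of T is a multiple of the corresponding factor, so read the factors off the fibres through the nonzero entry T[0,2,1] = -8.
The mode-1 fibre T[:,2,1] = [-8, 8] gives a = [1, -1] (primitive direction); the mode-2 fibre T[0,:,1] = [0, 0, -8] gives b = [0, 0, 1]; then c[k] = T[0,2,k] / (a[0]·b[2]) = [0, -8, -8] / 1 = [0, -8, -8].
Expanding [1, -1] ∘ [0, 0, 1] ∘ [0, -8, -8] reproduces all 18 entries of T, so T = [1, -1] ∘ [0, 0, 1] ∘ [0, -8, -8] and rank(T) ≤ 1.
These bounds meet, so rank(T) = 1.
Check entry T[0,2,1] = -8: (1)·(1)·(-8) = -8.

rank(T) = 1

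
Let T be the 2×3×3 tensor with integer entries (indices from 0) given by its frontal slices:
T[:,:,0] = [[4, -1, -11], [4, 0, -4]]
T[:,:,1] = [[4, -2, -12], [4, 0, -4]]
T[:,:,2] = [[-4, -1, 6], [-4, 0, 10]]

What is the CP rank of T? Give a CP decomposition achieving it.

Lower bound: the mode-2 unfolding of T (rows indexed by j, columns by (i,k) = (0,0), (0,1), (0,2), (1,0), (1,1), (1,2)) is [[4, 4, -4, 4, 4, -4], [-1, -2, -1, 0, 0, 0], [-11, -12, 6, -4, -4, 10]].
There the 3×3 minor on rows j ∈ {0, 1, 2}, columns (i,k) ∈ {(0,0), (0,1), (0,2)} is det [[4, 4, -4], [-1, -2, -1], [-11, -12, 6]] = 12 ≠ 0, so this unfolding has rank ≥ 3; CP rank is at least every unfolding rank, so rank(T) ≥ 3. (Flattening ranks never certify an upper bound on CP rank; for that we must actually write T with 3 rank-1 terms.)
Upper bound: T is a sum of 3 rank-1 terms, T = (1, -2) ⊗ (0, 0, 1) ⊗ (-2, -2, -1) + (1, 0) ⊗ (0, 1, 1) ⊗ (-1, -2, -1) + (1, 1) ⊗ (1, 0, -2) ⊗ (4, 4, -4) (written with every a and b primitive with positive leading entry and the scale carried by c; CP decompositions are not unique, and this one is verified by expanding entrywise), so rank(T) ≤ 3.
These bounds meet, so rank(T) = 3.

rank(T) = 3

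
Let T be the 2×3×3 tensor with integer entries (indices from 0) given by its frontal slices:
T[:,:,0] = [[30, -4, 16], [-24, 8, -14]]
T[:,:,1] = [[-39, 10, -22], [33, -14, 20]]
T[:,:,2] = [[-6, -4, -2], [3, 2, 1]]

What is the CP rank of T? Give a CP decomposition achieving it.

rank(T) = 2

Lower bound: in the mode-2 unfolding of T (rows indexed by j, columns by (i,k)) the 2×2 minor on rows j ∈ {0, 1}, columns (i,k) ∈ {(0,0), (0,1)} is det [[30, -39], [-4, 10]] = 144 ≠ 0, so that unfolding has rank ≥ 2 and hence rank(T) ≥ 2 (CP rank is at least every unfolding rank, though it can be larger).
Upper bound: with S_k = T[:,:,k], the two rank-1 terms a₁b₁ᵀ, a₂b₂ᵀ are the rank-1 members of the pencil x·S₀ + y·S₁.
The 2×2 minor of x·S₀ + y·S₁ on rows {0,1}, columns {0,1} is 144·x² − 360·xy + 216·y² = 72·(2·x − 3·y)(x − y), vanishing at (x:y) = (3:2) and (1:1).
M₁ = 3·S₀ + 2·S₁ = [[12, 8, 4], [-6, -4, -2]] = 2·[2, -1][3, 2, 1]ᵀ and M₂ = S₀ + S₁ = [[-9, 6, -6], [9, -6, 6]] = (-3)·[1, -1][3, -2, 2]ᵀ, so take a₁ = [2, -1], b₁ = [3, 2, 1], a₂ = [1, -1], b₂ = [3, -2, 2].
Each slice is an integer combination of E₁ = a₁b₁ᵀ and E₂ = a₂b₂ᵀ: S₀ = 2·E₁ + 6·E₂, S₁ = −2·E₁ − 9·E₂, S₂ = −E₁; reading off coefficients, c₁ = [2, -2, -1] and c₂ = [6, -9, 0].
Hence T = [2, -1] ⊗ [3, 2, 1] ⊗ [2, -2, -1] + [1, -1] ⊗ [3, -2, 2] ⊗ [6, -9, 0], so rank(T) ≤ 2.
These bounds meet, so rank(T) = 2.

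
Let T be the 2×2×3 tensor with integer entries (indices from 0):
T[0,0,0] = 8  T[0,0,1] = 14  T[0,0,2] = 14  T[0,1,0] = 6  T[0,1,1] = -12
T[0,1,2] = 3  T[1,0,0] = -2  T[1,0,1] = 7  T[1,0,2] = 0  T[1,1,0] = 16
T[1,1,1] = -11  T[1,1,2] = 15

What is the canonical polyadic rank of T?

2

Lower bound: in the mode-1 unfolding of T (rows indexed by i, columns by (j,k)) the 2×2 minor on rows i ∈ {0, 1}, columns (j,k) ∈ {(0,0), (0,1)} is det [[8, 14], [-2, 7]] = 84 ≠ 0, so that unfolding has rank ≥ 2 and hence rank(T) ≥ 2 (CP rank is at least every unfolding rank, though it can be larger).
Upper bound: with S_k = T[:,:,k], the two rank-1 terms a₁b₁ᵀ, a₂b₂ᵀ are the rank-1 members of the pencil x·S₀ + y·S₁.
det(x·S₀ + y·S₁) is 140·x² + 70·xy − 70·y² = 70·(2·x − y)(x + y), vanishing at (x:y) = (1:2) and (1:-1).
M₁ = S₀ + 2·S₁ = [[36, -18], [12, -6]] = 6·[3, 1][2, -1]ᵀ and M₂ = S₀ − S₁ = [[-6, 18], [-9, 27]] = (-3)·[2, 3][1, -3]ᵀ, so take a₁ = [3, 1], b₁ = [2, -1], a₂ = [2, 3], b₂ = [1, -3].
Each slice is an integer combination of E₁ = a₁b₁ᵀ and E₂ = a₂b₂ᵀ: S₀ = 2·E₁ − 2·E₂, S₁ = 2·E₁ + E₂, S₂ = 3·E₁ − 2·E₂; reading off coefficients, c₁ = [2, 2, 3] and c₂ = [-2, 1, -2].
Hence T = [3, 1] ⊗ [2, -1] ⊗ [2, 2, 3] + [2, 3] ⊗ [1, -3] ⊗ [-2, 1, -2], so rank(T) ≤ 2.
These bounds meet, so rank(T) = 2.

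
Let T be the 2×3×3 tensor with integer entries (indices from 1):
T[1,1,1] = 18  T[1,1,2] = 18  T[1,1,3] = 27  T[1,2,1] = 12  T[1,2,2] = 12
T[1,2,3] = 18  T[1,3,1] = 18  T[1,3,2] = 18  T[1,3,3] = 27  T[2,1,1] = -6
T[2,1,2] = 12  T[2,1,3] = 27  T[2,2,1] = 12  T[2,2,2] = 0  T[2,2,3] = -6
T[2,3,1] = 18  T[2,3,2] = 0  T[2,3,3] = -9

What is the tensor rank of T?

2

Lower bound: the mode-1 unfolding of T (rows indexed by i, columns by (j,k) = (1,1), (1,2), (1,3), (2,1), (2,2), (2,3), (3,1), (3,2), (3,3)) is [[18, 18, 27, 12, 12, 18, 18, 18, 27], [-6, 12, 27, 12, 0, -6, 18, 0, -9]].
There the 2×2 minor on rows i ∈ {1, 2}, columns (j,k) ∈ {(1,1), (1,2)} is det [[18, 18], [-6, 12]] = 324 ≠ 0, so this unfolding has rank ≥ 2; CP rank is at least every unfolding rank, so rank(T) ≥ 2. (Flattening ranks never certify an upper bound on CP rank; for that we must actually write T with 2 rank-1 terms.)
Upper bound — finding two terms. Write S_k = T[:,:,k] for the frontal slices: S₁ = [[18, 12, 18], [-6, 12, 18]], S₂ = [[18, 12, 18], [12, 0, 0]], S₃ = [[27, 18, 27], [27, -6, -9]].
If T = a₁ ⊗ b₁ ⊗ c₁ + a₂ ⊗ b₂ ⊗ c₂ then each S_k = c₁[k]·a₁b₁ᵀ + c₂[k]·a₂b₂ᵀ. S₁ and S₂ are linearly independent, so a₁b₁ᵀ and a₂b₂ᵀ must span the same plane of matrices: they are the rank-1 matrices of the form x·S₁ + y·S₂.
The 2×2 minor of x·S₁ + y·S₂ on rows {1,2}, columns {1,2} is 288·x² + 144·xy − 144·y² = 144·(2·x − y)(x + y), vanishing at (x:y) = (1:2) and (1:-1).
M₁ = S₁ + 2·S₂ = [[54, 36, 54], [18, 12, 18]] = 6·[3, 1][3, 2, 3]ᵀ and M₂ = S₁ − S₂ = [[0, 0, 0], [-18, 12, 18]] = (-6)·[0, 1][3, -2, -3]ᵀ, so take a₁ = [3, 1], b₁ = [3, 2, 3], a₂ = [0, 1], b₂ = [3, -2, -3].
Each slice is an integer combination of E₁ = a₁b₁ᵀ and E₂ = a₂b₂ᵀ: S₁ = 2·E₁ − 4·E₂, S₂ = 2·E₁ + 2·E₂, S₃ = 3·E₁ + 6·E₂; reading off coefficients, c₁ = [2, 2, 3] and c₂ = [-4, 2, 6].
Hence T = [3, 1] ⊗ [3, 2, 3] ⊗ [2, 2, 3] + [0, 1] ⊗ [3, -2, -3] ⊗ [-4, 2, 6], so rank(T) ≤ 2.
These bounds meet, so rank(T) = 2.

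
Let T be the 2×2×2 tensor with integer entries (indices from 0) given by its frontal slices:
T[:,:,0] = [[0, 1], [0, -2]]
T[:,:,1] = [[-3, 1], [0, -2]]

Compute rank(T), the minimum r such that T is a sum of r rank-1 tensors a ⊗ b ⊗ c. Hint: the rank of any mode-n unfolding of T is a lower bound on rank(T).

2

Lower bound: in the mode-1 unfolding of T (rows indexed by i, columns by (j,k)) the 2×2 minor on rows i ∈ {0, 1}, columns (j,k) ∈ {(0,1), (1,0)} is det [[-3, 1], [0, -2]] = 6 ≠ 0, so that unfolding has rank ≥ 2 and hence rank(T) ≥ 2 (CP rank is at least every unfolding rank, though it can be larger).
Upper bound: with S_k = T[:,:,k], the two rank-1 terms a₁b₁ᵀ, a₂b₂ᵀ are the rank-1 members of the pencil x·S₀ + y·S₁.
det(x·S₀ + y·S₁) is 6·xy + 6·y² = 6·(y)(x + y), vanishing at (x:y) = (1:0) and (1:-1).
M₁ = S₀ = [[0, 1], [0, -2]] = [1, -2][0, 1]ᵀ and M₂ = S₀ − S₁ = [[3, 0], [0, 0]] = 3·[1, 0][1, 0]ᵀ, so take a₁ = [1, -2], b₁ = [0, 1], a₂ = [1, 0], b₂ = [1, 0].
Each slice is an integer combination of E₁ = a₁b₁ᵀ and E₂ = a₂b₂ᵀ: S₀ = E₁, S₁ = E₁ − 3·E₂; reading off coefficients, c₁ = [1, 1] and c₂ = [0, -3].
Hence T = [1, -2] ⊗ [0, 1] ⊗ [1, 1] + [1, 0] ⊗ [1, 0] ⊗ [0, -3], so rank(T) ≤ 2.
These bounds meet, so rank(T) = 2.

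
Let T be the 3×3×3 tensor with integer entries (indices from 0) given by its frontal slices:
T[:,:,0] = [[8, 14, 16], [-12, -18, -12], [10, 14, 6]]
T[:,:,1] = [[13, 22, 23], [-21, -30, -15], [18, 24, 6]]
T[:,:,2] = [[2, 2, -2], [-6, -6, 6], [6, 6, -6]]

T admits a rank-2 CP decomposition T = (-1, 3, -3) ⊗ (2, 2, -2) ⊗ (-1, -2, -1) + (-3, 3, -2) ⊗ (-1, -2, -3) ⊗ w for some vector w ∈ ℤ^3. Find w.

w = (2, 3, 0)

Subtract the known terms from T to get the rank-1 residual R = (-3, 3, -2) ⊗ (-1, -2, -3) ⊗ w, so R[i,j,k] = a[i]·b[j]·w[k]. Pick indices with nonzero a[0]·b[0] = (-3)·(-1) = 3. Only the fibre through (0,0,·) is needed: R[0,0,:] = T[0,0,:] − Σₗ aₗ[0]bₗ[0]cₗ = [8, 13, 2] − (-1)·(2)·(-1, -2, -1) = [6, 9, 0]. Then w[k] = R[0,0,k] / 3 for each k, giving w = [6, 9, 0] / 3 = (2, 3, 0).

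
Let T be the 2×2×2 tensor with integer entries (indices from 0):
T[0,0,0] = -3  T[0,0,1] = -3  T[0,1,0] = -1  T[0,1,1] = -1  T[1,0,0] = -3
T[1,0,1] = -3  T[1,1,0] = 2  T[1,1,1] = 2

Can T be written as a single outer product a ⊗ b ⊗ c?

No

The mode-2 unfolding of T (rows indexed by j, columns by (i,k) = (0,0), (0,1), (1,0), (1,1)) is [[-3, -3, -3, -3], [-1, -1, 2, 2]].
There the 2×2 minor on rows j ∈ {0, 1}, columns (i,k) ∈ {(0,0), (1,0)} is det [[-3, -3], [-1, 2]] = -9 ≠ 0, so this unfolding has rank ≥ 2; CP rank is at least every unfolding rank, so rank(T) ≥ 2.
In particular rank(T) ≥ 2 > 1, so T is not rank-1.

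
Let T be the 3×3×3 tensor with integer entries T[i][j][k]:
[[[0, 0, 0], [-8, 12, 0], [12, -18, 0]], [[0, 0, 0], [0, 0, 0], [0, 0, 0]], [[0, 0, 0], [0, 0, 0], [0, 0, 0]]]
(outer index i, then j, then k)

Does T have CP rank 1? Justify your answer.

Yes

If T = a (x) b (x) c then every fibre of T is a multiple of the corresponding factor, so read the factors off the fibres through the nonzero entry T[0,1,0] = -8.
The mode-1 fibre T[:,1,0] = [-8, 0, 0] gives a = (1, 0, 0) (primitive direction); the mode-2 fibre T[0,:,0] = [0, -8, 12] gives b = (0, 2, -3); then c[k] = T[0,1,k] / (a[0]·b[1]) = [-8, 12, 0] / 2 = (-4, 6, 0).
Expanding (1, 0, 0) (x) (0, 2, -3) (x) (-4, 6, 0) reproduces all 27 entries of T, so T = (1, 0, 0) (x) (0, 2, -3) (x) (-4, 6, 0) and rank(T) ≤ 1.
Equivalently every frontal slice T[:,:,k] is c[k] times the rank-1 matrix (1, 0, 0) (x) (0, 2, -3). So T has rank 1 (it is nonzero).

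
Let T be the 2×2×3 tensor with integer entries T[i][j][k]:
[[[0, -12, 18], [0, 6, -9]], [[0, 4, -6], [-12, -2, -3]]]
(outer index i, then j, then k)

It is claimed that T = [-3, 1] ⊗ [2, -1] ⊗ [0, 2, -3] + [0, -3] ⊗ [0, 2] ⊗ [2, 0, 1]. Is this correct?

Yes

Reconstruct entrywise from the claimed factors. For example, T[1,0,1] = 4 and Σₗ aₗ[1]bₗ[0]cₗ[1] = (1)·(2)·(2) + (-3)·(0)·(0) = 4; checking all 12 entries, every one matches. The claim holds.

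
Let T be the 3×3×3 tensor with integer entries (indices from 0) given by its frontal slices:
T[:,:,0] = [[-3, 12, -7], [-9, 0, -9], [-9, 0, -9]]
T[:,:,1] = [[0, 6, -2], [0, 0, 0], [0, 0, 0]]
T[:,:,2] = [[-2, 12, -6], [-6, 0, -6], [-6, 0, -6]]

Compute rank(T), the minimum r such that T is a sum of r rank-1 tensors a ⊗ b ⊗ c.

2

Lower bound: the mode-1 unfolding of T (rows indexed by i, columns by (j,k) = (0,0), (0,1), (0,2), (1,0), (1,1), (1,2), (2,0), (2,1), (2,2)) is [[-3, 0, -2, 12, 6, 12, -7, -2, -6], [-9, 0, -6, 0, 0, 0, -9, 0, -6], [-9, 0, -6, 0, 0, 0, -9, 0, -6]].
There the 2×2 minor on rows i ∈ {0, 1}, columns (j,k) ∈ {(0,0), (1,0)} is det [[-3, 12], [-9, 0]] = 108 ≠ 0, so this unfolding has rank ≥ 2; CP rank is at least every unfolding rank, so rank(T) ≥ 2. (Flattening ranks never certify an upper bound on CP rank; for that we must actually write T with 2 rank-1 terms.)
Upper bound — finding two terms. Write S_k = T[:,:,k] for the frontal slices: S₀ = [[-3, 12, -7], [-9, 0, -9], [-9, 0, -9]], S₁ = [[0, 6, -2], [0, 0, 0], [0, 0, 0]], S₂ = [[-2, 12, -6], [-6, 0, -6], [-6, 0, -6]].
If T = a₁ ⊗ b₁ ⊗ c₁ + a₂ ⊗ b₂ ⊗ c₂ then each S_k = c₁[k]·a₁b₁ᵀ + c₂[k]·a₂b₂ᵀ. S₀ and S₁ are linearly independent, so a₁b₁ᵀ and a₂b₂ᵀ must span the same plane of matrices: they are the rank-1 matrices of the form x·S₀ + y·S₁.
The 2×2 minor of x·S₀ + y·S₁ on rows {0,1}, columns {0,1} is 108·x² + 54·xy = 54·(2·x + y)(x), vanishing at (x:y) = (1:-2) and (0:1).
M₁ = S₀ − 2·S₁ = [[-3, 0, -3], [-9, 0, -9], [-9, 0, -9]] = (-3)·(1, 3, 3)(1, 0, 1)ᵀ and M₂ = S₁ = [[0, 6, -2], [0, 0, 0], [0, 0, 0]] = 2·(1, 0, 0)(0, 3, -1)ᵀ, so take a₁ = (1, 3, 3), b₁ = (1, 0, 1), a₂ = (1, 0, 0), b₂ = (0, 3, -1).
Each slice is an integer combination of E₁ = a₁b₁ᵀ and E₂ = a₂b₂ᵀ: S₀ = −3·E₁ + 4·E₂, S₁ = 2·E₂, S₂ = −2·E₁ + 4·E₂; reading off coefficients, c₁ = (-3, 0, -2) and c₂ = (4, 2, 4).
Hence T = (1, 3, 3) ⊗ (1, 0, 1) ⊗ (-3, 0, -2) + (1, 0, 0) ⊗ (0, 3, -1) ⊗ (4, 2, 4), so rank(T) ≤ 2.
These bounds meet, so rank(T) = 2.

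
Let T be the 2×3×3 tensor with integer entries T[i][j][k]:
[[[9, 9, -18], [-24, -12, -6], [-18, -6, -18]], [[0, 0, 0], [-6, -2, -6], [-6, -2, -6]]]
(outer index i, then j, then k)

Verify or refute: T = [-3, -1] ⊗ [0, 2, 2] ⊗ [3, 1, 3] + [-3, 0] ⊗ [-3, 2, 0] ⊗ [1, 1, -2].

Yes

Reconstruct entrywise from the claimed factors. For example, T[0,2,1] = -6 and Σₗ aₗ[0]bₗ[2]cₗ[1] = (-3)·(2)·(1) + (-3)·(0)·(1) = -6; checking all 18 entries, every one matches. The claim holds.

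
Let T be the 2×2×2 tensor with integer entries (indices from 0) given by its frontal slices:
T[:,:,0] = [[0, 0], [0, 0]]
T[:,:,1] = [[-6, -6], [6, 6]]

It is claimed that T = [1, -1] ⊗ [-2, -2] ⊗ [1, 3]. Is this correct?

No

Reconstruct entry (0,0,0) from the claimed factors: Σₗ aₗ[0]bₗ[0]cₗ[0] = (1)·(-2)·(1) = -2, but T[0,0,0] = 0. The claim is false.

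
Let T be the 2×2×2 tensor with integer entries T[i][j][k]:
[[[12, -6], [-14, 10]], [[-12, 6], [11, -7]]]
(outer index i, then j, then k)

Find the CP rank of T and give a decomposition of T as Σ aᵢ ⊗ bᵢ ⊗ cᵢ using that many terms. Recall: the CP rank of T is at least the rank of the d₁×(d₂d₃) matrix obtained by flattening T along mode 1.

rank(T) = 2

Lower bound: the mode-1 unfolding of T (rows indexed by i, columns by (j,k) = (0,0), (0,1), (1,0), (1,1)) is [[12, -6, -14, 10], [-12, 6, 11, -7]].
There the 2×2 minor on rows i ∈ {0, 1}, columns (j,k) ∈ {(0,0), (1,0)} is det [[12, -14], [-12, 11]] = -36 ≠ 0, so this unfolding has rank ≥ 2; CP rank is at least every unfolding rank, so rank(T) ≥ 2. (Flattening ranks never certify an upper bound on CP rank; for that we must actually write T with 2 rank-1 terms.)
Upper bound — finding two terms. Write S_k = T[:,:,k] for the frontal slices: S₀ = [[12, -14], [-12, 11]], S₁ = [[-6, 10], [6, -7]].
If T = a₁ ⊗ b₁ ⊗ c₁ + a₂ ⊗ b₂ ⊗ c₂ then each S_k = c₁[k]·a₁b₁ᵀ + c₂[k]·a₂b₂ᵀ. S₀ and S₁ are linearly independent, so a₁b₁ᵀ and a₂b₂ᵀ must span the same plane of matrices: they are the rank-1 matrices of the form x·S₀ + y·S₁.
det(x·S₀ + y·S₁) is −36·x² + 54·xy − 18·y² = (-18)·(2·x − y)(x − y), vanishing at (x:y) = (1:2) and (1:1).
M₁ = S₀ + 2·S₁ = [[0, 6], [0, -3]] = 3·[2, -1][0, 1]ᵀ and M₂ = S₀ + S₁ = [[6, -4], [-6, 4]] = 2·[1, -1][3, -2]ᵀ, so take a₁ = [2, -1], b₁ = [0, 1], a₂ = [1, -1], b₂ = [3, -2].
Each slice is an integer combination of E₁ = a₁b₁ᵀ and E₂ = a₂b₂ᵀ: S₀ = −3·E₁ + 4·E₂, S₁ = 3·E₁ − 2·E₂; reading off coefficients, c₁ = [-3, 3] and c₂ = [4, -2].
Hence T = [2, -1] ⊗ [0, 1] ⊗ [-3, 3] + [1, -1] ⊗ [3, -2] ⊗ [4, -2], so rank(T) ≤ 2.
These bounds meet, so rank(T) = 2.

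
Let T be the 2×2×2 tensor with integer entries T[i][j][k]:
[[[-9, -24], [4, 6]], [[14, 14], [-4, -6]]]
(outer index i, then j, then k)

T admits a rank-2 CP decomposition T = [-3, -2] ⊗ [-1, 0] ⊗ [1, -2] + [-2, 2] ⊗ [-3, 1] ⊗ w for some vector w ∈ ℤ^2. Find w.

w = [-2, -3]

Subtract the known terms from T to get the rank-1 residual R = [-2, 2] ⊗ [-3, 1] ⊗ w, so R[i,j,k] = a[i]·b[j]·w[k]. Pick indices with nonzero a[0]·b[0] = (-2)·(-3) = 6. Only the fibre through (0,0,·) is needed: R[0,0,:] = T[0,0,:] − Σₗ aₗ[0]bₗ[0]cₗ = [-9, -24] − (-3)·(-1)·[1, -2] = [-12, -18]. Then w[k] = R[0,0,k] / 6 for each k, giving w = [-12, -18] / 6 = [-2, -3].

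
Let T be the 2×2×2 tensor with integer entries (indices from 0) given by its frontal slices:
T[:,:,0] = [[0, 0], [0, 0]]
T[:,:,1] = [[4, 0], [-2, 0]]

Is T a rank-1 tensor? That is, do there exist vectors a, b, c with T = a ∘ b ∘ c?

If T = a ∘ b ∘ c then every fibre of T is a multiple of the corresponding factor, so read the factors off the fibres through the nonzero entry T[0,0,1] = 4.
The mode-1 fibre T[:,0,1] = [4, -2] gives a = [2, -1] (primitive direction); the mode-2 fibre T[0,:,1] = [4, 0] gives b = [1, 0]; then c[k] = T[0,0,k] / (a[0]·b[0]) = [0, 4] / 2 = [0, 2].
Expanding [2, -1] ∘ [1, 0] ∘ [0, 2] reproduces all 8 entries of T, so T = [2, -1] ∘ [1, 0] ∘ [0, 2] and rank(T) ≤ 1.
Equivalently every frontal slice T[:,:,k] is c[k] times the rank-1 matrix [2, -1] ∘ [1, 0]. So T has rank 1 (it is nonzero).

Yes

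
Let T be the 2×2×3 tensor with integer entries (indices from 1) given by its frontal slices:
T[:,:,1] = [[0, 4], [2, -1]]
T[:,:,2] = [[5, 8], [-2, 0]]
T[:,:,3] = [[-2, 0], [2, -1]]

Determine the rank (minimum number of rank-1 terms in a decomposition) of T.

3

Lower bound: the mode-3 unfolding of T (rows indexed by k, columns by (i,j) = (1,1), (1,2), (2,1), (2,2)) is [[0, 4, 2, -1], [5, 8, -2, 0], [-2, 0, 2, -1]].
There the 3×3 minor on rows k ∈ {1, 2, 3}, columns (i,j) ∈ {(1,1), (1,2), (2,1)} is det [[0, 4, 2], [5, 8, -2], [-2, 0, 2]] = 8 ≠ 0, so this unfolding has rank ≥ 3; CP rank is at least every unfolding rank, so rank(T) ≥ 3. (This is only a lower bound: in general the CP rank may exceed every unfolding rank, so we still need to exhibit 3 rank-1 terms summing to T.)
Upper bound: T is a sum of 3 rank-1 terms, T = (0, 1) ⊗ (2, 1) ⊗ (-1, 0, -1) + (1, -2) ⊗ (1, 0) ⊗ (-2, 1, -2) + (1, 0) ⊗ (1, 2) ⊗ (2, 4, 0) (one valid choice — decompositions are not unique — normalised so each a, b is primitive with positive first nonzero entry; check it by expanding all entries), so rank(T) ≤ 3.
These bounds meet, so rank(T) = 3.
Check entry T[1,2,2] = 8: (0)·(1)·(0) + (1)·(0)·(1) + (1)·(2)·(4) = 8.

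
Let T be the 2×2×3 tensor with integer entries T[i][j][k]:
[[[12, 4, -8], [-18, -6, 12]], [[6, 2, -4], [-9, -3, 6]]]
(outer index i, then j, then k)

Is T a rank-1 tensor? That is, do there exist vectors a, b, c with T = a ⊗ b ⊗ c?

Yes

If T = a ⊗ b ⊗ c then every fibre of T is a multiple of the corresponding factor, so read the factors off the fibres through the nonzero entry T[0,0,0] = 12.
The mode-1 fibre T[:,0,0] = [12, 6] gives a = (2, 1) (primitive direction); the mode-2 fibre T[0,:,0] = [12, -18] gives b = (2, -3); then c[k] = T[0,0,k] / (a[0]·b[0]) = [12, 4, -8] / 4 = (3, 1, -2).
Expanding (2, 1) ⊗ (2, -3) ⊗ (3, 1, -2) reproduces all 12 entries of T, so T = (2, 1) ⊗ (2, -3) ⊗ (3, 1, -2) and rank(T) ≤ 1.
Equivalently every frontal slice T[:,:,k] is c[k] times the rank-1 matrix (2, 1) ⊗ (2, -3). So T has rank 1 (it is nonzero).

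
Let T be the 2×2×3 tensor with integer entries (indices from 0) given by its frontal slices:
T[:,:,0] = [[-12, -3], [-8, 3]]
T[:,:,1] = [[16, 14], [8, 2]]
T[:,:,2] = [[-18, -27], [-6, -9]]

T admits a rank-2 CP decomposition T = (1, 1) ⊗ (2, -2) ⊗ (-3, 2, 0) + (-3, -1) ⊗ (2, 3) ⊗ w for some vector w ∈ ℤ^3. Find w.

Subtract the known terms from T to get the rank-1 residual R = (-3, -1) ⊗ (2, 3) ⊗ w, so R[i,j,k] = a[i]·b[j]·w[k]. Pick indices with nonzero a[0]·b[0] = (-3)·(2) = -6. Only the fibre through (0,0,·) is needed: R[0,0,:] = T[0,0,:] − Σₗ aₗ[0]bₗ[0]cₗ = [-12, 16, -18] − (1)·(2)·(-3, 2, 0) = [-6, 12, -18]. Then w[k] = R[0,0,k] / -6 for each k, giving w = [-6, 12, -18] / -6 = (1, -2, 3).

w = (1, -2, 3)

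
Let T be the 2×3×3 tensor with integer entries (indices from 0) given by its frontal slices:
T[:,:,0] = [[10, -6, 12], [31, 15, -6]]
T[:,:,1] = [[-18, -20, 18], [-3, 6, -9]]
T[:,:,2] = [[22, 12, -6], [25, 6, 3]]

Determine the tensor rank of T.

Lower bound: the mode-1 unfolding of T (rows indexed by i, columns by (j,k) = (0,0), (0,1), (0,2), (1,0), (1,1), (1,2), (2,0), (2,1), (2,2)) is [[10, -18, 22, -6, -20, 12, 12, 18, -6], [31, -3, 25, 15, 6, 6, -6, -9, 3]].
There the 2×2 minor on rows i ∈ {0, 1}, columns (j,k) ∈ {(0,0), (0,1)} is det [[10, -18], [31, -3]] = 528 ≠ 0, so this unfolding has rank ≥ 2; CP rank is at least every unfolding rank, so rank(T) ≥ 2. (This is only a lower bound: in general the CP rank may exceed every unfolding rank, so we still need to exhibit 2 rank-1 terms summing to T.)
Upper bound — finding two terms. Write S_k = T[:,:,k] for the frontal slices: S₀ = [[10, -6, 12], [31, 15, -6]], S₁ = [[-18, -20, 18], [-3, 6, -9]], S₂ = [[22, 12, -6], [25, 6, 3]].
If T = a₁ ⊗ b₁ ⊗ c₁ + a₂ ⊗ b₂ ⊗ c₂ then each S_k = c₁[k]·a₁b₁ᵀ + c₂[k]·a₂b₂ᵀ. S₀ and S₁ are linearly independent, so a₁b₁ᵀ and a₂b₂ᵀ must span the same plane of matrices: they are the rank-1 matrices of the form x·S₀ + y·S₁.
The 2×2 minor of x·S₀ + y·S₁ on rows {0,1}, columns {0,1} is 336·x² + 392·xy − 168·y² = 56·(2·x + 3·y)(3·x − y), vanishing at (x:y) = (3:-2) and (1:3).
M₁ = 3·S₀ − 2·S₁ = [[66, 22, 0], [99, 33, 0]] = 11·[2, 3][3, 1, 0]ᵀ and M₂ = S₀ + 3·S₁ = [[-44, -66, 66], [22, 33, -33]] = (-11)·[2, -1][2, 3, -3]ᵀ, so take a₁ = [2, 3], b₁ = [3, 1, 0], a₂ = [2, -1], b₂ = [2, 3, -3].
Each slice is an integer combination of E₁ = a₁b₁ᵀ and E₂ = a₂b₂ᵀ: S₀ = 3·E₁ − 2·E₂, S₁ = −E₁ − 3·E₂, S₂ = 3·E₁ + E₂; reading off coefficients, c₁ = [3, -1, 3] and c₂ = [-2, -3, 1].
Hence T = [2, 3] ⊗ [3, 1, 0] ⊗ [3, -1, 3] + [2, -1] ⊗ [2, 3, -3] ⊗ [-2, -3, 1], so rank(T) ≤ 2.
These bounds meet, so rank(T) = 2.

2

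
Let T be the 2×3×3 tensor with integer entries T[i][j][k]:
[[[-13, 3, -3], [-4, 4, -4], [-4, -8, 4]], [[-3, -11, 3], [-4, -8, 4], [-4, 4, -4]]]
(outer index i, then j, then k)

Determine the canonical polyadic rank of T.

Lower bound: the mode-3 unfolding of T (rows indexed by k, columns by (i,j) = (0,0), (0,1), (0,2), (1,0), (1,1), (1,2)) is [[-13, -4, -4, -3, -4, -4], [3, 4, -8, -11, -8, 4], [-3, -4, 4, 3, 4, -4]].
There the 3×3 minor on rows k ∈ {0, 1, 2}, columns (i,j) ∈ {(0,0), (0,1), (0,2)} is det [[-13, -4, -4], [3, 4, -8], [-3, -4, 4]] = 160 ≠ 0, so this unfolding has rank ≥ 3; CP rank is at least every unfolding rank, so rank(T) ≥ 3. (This is only a lower bound: in general the CP rank may exceed every unfolding rank, so we still need to exhibit 3 rank-1 terms summing to T.)
Upper bound: T is a sum of 3 rank-1 terms, T = (1, -1) ⊗ (1, -2, 2) ⊗ (-1, -1, 1) + (1, -1) ⊗ (2, 1, -1) ⊗ (-2, 4, -2) + (1, 1) ⊗ (2, 1, 1) ⊗ (-4, -2, 0) (one valid choice — decompositions are not unique — normalised so each a, b is primitive with positive first nonzero entry; check it by expanding all entries), so rank(T) ≤ 3.
These bounds meet, so rank(T) = 3.

3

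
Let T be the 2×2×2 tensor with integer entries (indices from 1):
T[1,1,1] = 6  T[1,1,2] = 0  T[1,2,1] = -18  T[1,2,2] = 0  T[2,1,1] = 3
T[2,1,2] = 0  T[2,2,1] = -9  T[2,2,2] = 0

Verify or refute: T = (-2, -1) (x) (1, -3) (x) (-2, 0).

Reconstruct entry (1,1,1) from the claimed factors: Σₗ aₗ[1]bₗ[1]cₗ[1] = (-2)·(1)·(-2) = 4, but T[1,1,1] = 6. The claim is false.

No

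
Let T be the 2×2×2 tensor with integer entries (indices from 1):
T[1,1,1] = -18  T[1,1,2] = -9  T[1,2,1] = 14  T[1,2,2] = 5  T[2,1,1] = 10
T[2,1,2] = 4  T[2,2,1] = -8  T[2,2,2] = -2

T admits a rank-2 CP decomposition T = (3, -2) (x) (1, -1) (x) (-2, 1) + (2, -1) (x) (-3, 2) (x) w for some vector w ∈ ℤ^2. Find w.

w = (2, 2)

Subtract the known terms from T to get the rank-1 residual R = (2, -1) (x) (-3, 2) (x) w, so R[i,j,k] = a[i]·b[j]·w[k]. Pick indices with nonzero a[1]·b[1] = (2)·(-3) = -6. Only the fibre through (1,1,·) is needed: R[1,1,:] = T[1,1,:] − Σₗ aₗ[1]bₗ[1]cₗ = [-18, -9] − (3)·(1)·(-2, 1) = [-12, -12]. Then w[k] = R[1,1,k] / -6 for each k, giving w = [-12, -12] / -6 = (2, 2).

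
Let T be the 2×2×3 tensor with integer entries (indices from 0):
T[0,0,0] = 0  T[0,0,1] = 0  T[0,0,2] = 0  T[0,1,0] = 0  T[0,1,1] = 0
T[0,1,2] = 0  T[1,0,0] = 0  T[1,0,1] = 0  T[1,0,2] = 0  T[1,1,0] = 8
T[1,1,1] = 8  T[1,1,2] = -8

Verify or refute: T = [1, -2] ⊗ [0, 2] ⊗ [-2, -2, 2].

Reconstruct entry (0,1,0) from the claimed factors: Σₗ aₗ[0]bₗ[1]cₗ[0] = (1)·(2)·(-2) = -4, but T[0,1,0] = 0. The claim is false.

No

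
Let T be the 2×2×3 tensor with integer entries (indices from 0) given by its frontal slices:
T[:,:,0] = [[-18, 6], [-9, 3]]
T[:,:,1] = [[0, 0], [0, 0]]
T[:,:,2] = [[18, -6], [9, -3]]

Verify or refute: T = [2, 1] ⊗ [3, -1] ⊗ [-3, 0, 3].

Yes

Reconstruct entrywise from the claimed factors. For example, T[0,1,1] = 0 and Σₗ aₗ[0]bₗ[1]cₗ[1] = (2)·(-1)·(0) = 0; checking all 12 entries, every one matches. The claim holds.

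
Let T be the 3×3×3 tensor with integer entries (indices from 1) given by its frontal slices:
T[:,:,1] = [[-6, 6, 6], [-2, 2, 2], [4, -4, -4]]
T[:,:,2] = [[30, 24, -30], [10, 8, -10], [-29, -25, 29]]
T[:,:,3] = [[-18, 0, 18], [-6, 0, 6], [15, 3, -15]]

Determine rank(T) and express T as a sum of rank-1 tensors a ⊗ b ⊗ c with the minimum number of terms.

rank(T) = 2

Lower bound: in the mode-3 unfolding of T (rows indexed by k, columns by (i,j)) the 2×2 minor on rows k ∈ {1, 2}, columns (i,j) ∈ {(1,1), (1,2)} is det [[-6, 6], [30, 24]] = -324 ≠ 0, so that unfolding has rank ≥ 2 and hence rank(T) ≥ 2 (CP rank is at least every unfolding rank, though it can be larger).
Upper bound: with S_k = T[:,:,k], the two rank-1 terms a₁b₁ᵀ, a₂b₂ᵀ are the rank-1 members of the pencil x·S₁ + y·S₂.
The 2×2 minor of x·S₁ + y·S₂ on rows {1,3}, columns {1,2} is 108·xy − 54·y² = 54·(2·x − y)(y), vanishing at (x:y) = (1:2) and (1:0).
M₁ = S₁ + 2·S₂ = [[54, 54, -54], [18, 18, -18], [-54, -54, 54]] = 18·[3, 1, -3][1, 1, -1]ᵀ and M₂ = S₁ = [[-6, 6, 6], [-2, 2, 2], [4, -4, -4]] = (-2)·[3, 1, -2][1, -1, -1]ᵀ, so take a₁ = [3, 1, -3], b₁ = [1, 1, -1], a₂ = [3, 1, -2], b₂ = [1, -1, -1].
Each slice is an integer combination of E₁ = a₁b₁ᵀ and E₂ = a₂b₂ᵀ: S₁ = −2·E₂, S₂ = 9·E₁ + E₂, S₃ = −3·E₁ − 3·E₂; reading off coefficients, c₁ = [0, 9, -3] and c₂ = [-2, 1, -3].
Hence T = [3, 1, -3] ⊗ [1, 1, -1] ⊗ [0, 9, -3] + [3, 1, -2] ⊗ [1, -1, -1] ⊗ [-2, 1, -3], so rank(T) ≤ 2.
These bounds meet, so rank(T) = 2.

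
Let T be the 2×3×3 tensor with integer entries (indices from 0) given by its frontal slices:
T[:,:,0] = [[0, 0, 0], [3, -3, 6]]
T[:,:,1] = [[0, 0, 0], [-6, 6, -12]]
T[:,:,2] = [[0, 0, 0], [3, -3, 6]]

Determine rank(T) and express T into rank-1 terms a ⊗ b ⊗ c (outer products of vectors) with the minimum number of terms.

Lower bound: T ≠ 0 (e.g. T[1,0,0] = 3), so rank(T) ≥ 1.
Upper bound: if T = a ⊗ b ⊗ c then every fibre of T is a multiple of the corresponding factor, so read the factors off the fibres through the nonzero entry T[1,0,0] = 3.
The mode-1 fibre T[:,0,0] = [0, 3] gives a = [0, 1] (primitive direction); the mode-2 fibre T[1,:,0] = [3, -3, 6] gives b = [1, -1, 2]; then c[k] = T[1,0,k] / (a[1]·b[0]) = [3, -6, 3] / 1 = [3, -6, 3].
Expanding [0, 1] ⊗ [1, -1, 2] ⊗ [3, -6, 3] reproduces all 18 entries of T, so T = [0, 1] ⊗ [1, -1, 2] ⊗ [3, -6, 3] and rank(T) ≤ 1.
These bounds meet, so rank(T) = 1.

rank(T) = 1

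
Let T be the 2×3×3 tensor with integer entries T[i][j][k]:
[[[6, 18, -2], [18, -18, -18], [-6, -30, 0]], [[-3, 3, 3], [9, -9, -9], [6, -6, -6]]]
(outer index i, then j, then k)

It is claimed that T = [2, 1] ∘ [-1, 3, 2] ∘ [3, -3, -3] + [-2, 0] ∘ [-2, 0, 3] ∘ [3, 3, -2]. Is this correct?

Yes

Reconstruct entrywise from the claimed factors. For example, T[1,1,0] = 9 and Σₗ aₗ[1]bₗ[1]cₗ[0] = (1)·(3)·(3) + (0)·(0)·(3) = 9; checking all 18 entries, every one matches. The claim holds.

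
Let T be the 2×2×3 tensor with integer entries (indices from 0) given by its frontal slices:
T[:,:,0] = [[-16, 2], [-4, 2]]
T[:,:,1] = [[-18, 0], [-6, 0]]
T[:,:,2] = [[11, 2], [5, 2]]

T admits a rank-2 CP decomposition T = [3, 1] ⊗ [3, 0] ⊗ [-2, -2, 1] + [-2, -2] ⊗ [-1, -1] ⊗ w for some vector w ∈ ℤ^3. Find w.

w = [1, 0, 1]

Subtract the known terms from T to get the rank-1 residual R = [-2, -2] ⊗ [-1, -1] ⊗ w, so R[i,j,k] = a[i]·b[j]·w[k]. Pick indices with nonzero a[0]·b[0] = (-2)·(-1) = 2. Only the fibre through (0,0,·) is needed: R[0,0,:] = T[0,0,:] − Σₗ aₗ[0]bₗ[0]cₗ = [-16, -18, 11] − (3)·(3)·[-2, -2, 1] = [2, 0, 2]. Then w[k] = R[0,0,k] / 2 for each k, giving w = [2, 0, 2] / 2 = [1, 0, 1].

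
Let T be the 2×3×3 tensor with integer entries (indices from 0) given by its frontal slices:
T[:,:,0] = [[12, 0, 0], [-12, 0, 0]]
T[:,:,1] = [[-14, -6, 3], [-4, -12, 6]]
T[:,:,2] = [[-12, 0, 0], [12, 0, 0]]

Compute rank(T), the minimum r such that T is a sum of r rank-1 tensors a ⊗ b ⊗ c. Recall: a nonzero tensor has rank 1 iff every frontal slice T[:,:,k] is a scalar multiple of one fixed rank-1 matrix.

Lower bound: the mode-1 unfolding of T (rows indexed by i, columns by (j,k) = (0,0), (0,1), (0,2), (1,0), (1,1), (1,2), (2,0), (2,1), (2,2)) is [[12, -14, -12, 0, -6, 0, 0, 3, 0], [-12, -4, 12, 0, -12, 0, 0, 6, 0]].
There the 2×2 minor on rows i ∈ {0, 1}, columns (j,k) ∈ {(0,0), (0,1)} is det [[12, -14], [-12, -4]] = -216 ≠ 0, so this unfolding has rank ≥ 2; CP rank is at least every unfolding rank, so rank(T) ≥ 2. (Unfolding ranks only ever bound the CP rank from below — rank(T) can be strictly larger than all of them — so the matching upper bound has to come from an explicit 2-term decomposition.)
Upper bound — finding two terms. Write S_k = T[:,:,k] for the frontal slices: S₀ = [[12, 0, 0], [-12, 0, 0]], S₁ = [[-14, -6, 3], [-4, -12, 6]], S₂ = [[-12, 0, 0], [12, 0, 0]].
If T = a₁ ⊗ b₁ ⊗ c₁ + a₂ ⊗ b₂ ⊗ c₂ then each S_k = c₁[k]·a₁b₁ᵀ + c₂[k]·a₂b₂ᵀ. S₀ and S₁ are linearly independent, so a₁b₁ᵀ and a₂b₂ᵀ must span the same plane of matrices: they are the rank-1 matrices of the form x·S₀ + y·S₁.
The 2×2 minor of x·S₀ + y·S₁ on rows {0,1}, columns {0,1} is −216·xy + 144·y² = (-72)·(3·x − 2·y)(y), vanishing at (x:y) = (2:3) and (1:0).
M₁ = 2·S₀ + 3·S₁ = [[-18, -18, 9], [-36, -36, 18]] = (-9)·[1, 2][2, 2, -1]ᵀ and M₂ = S₀ = [[12, 0, 0], [-12, 0, 0]] = 12·[1, -1][1, 0, 0]ᵀ, so take a₁ = [1, 2], b₁ = [2, 2, -1], a₂ = [1, -1], b₂ = [1, 0, 0].
Each slice is an integer combination of E₁ = a₁b₁ᵀ and E₂ = a₂b₂ᵀ: S₀ = 12·E₂, S₁ = −3·E₁ − 8·E₂, S₂ = −12·E₂; reading off coefficients, c₁ = [0, -3, 0] and c₂ = [12, -8, -12].
Hence T = [1, 2] ⊗ [2, 2, -1] ⊗ [0, -3, 0] + [1, -1] ⊗ [1, 0, 0] ⊗ [12, -8, -12], so rank(T) ≤ 2.
These bounds meet, so rank(T) = 2.

2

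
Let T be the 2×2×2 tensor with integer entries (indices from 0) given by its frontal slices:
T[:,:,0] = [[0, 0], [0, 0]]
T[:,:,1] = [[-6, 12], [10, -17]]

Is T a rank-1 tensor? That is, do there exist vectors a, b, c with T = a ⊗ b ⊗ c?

The mode-1 unfolding of T (rows indexed by i, columns by (j,k) = (0,0), (0,1), (1,0), (1,1)) is [[0, -6, 0, 12], [0, 10, 0, -17]].
There the 2×2 minor on rows i ∈ {0, 1}, columns (j,k) ∈ {(0,1), (1,1)} is det [[-6, 12], [10, -17]] = -18 ≠ 0, so this unfolding has rank ≥ 2; CP rank is at least every unfolding rank, so rank(T) ≥ 2.
In particular rank(T) ≥ 2 > 1, so T is not rank-1.

No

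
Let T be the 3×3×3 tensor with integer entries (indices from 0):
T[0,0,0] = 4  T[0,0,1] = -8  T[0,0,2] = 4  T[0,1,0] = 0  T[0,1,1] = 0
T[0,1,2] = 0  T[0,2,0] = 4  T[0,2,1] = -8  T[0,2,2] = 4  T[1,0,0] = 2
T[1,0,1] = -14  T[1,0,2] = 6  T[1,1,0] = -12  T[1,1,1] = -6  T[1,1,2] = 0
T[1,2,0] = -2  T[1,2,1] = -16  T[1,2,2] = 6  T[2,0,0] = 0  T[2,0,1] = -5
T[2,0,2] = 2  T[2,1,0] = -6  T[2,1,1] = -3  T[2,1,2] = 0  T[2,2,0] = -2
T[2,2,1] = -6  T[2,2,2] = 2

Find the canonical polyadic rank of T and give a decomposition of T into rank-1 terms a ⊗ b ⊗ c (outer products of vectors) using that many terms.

rank(T) = 2

Lower bound: in the mode-1 unfolding of T (rows indexed by i, columns by (j,k)) the 2×2 minor on rows i ∈ {0, 1}, columns (j,k) ∈ {(0,0), (0,1)} is det [[4, -8], [2, -14]] = -40 ≠ 0, so that unfolding has rank ≥ 2 and hence rank(T) ≥ 2 (CP rank is at least every unfolding rank, though it can be larger).
Upper bound: with S_k = T[:,:,k], the two rank-1 terms a₁b₁ᵀ, a₂b₂ᵀ are the rank-1 members of the pencil x·S₀ + y·S₁.
The 2×2 minor of x·S₀ + y·S₁ on rows {0,1}, columns {0,1} is −48·x² + 72·xy + 48·y² = (-24)·(x − 2·y)(2·x + y), vanishing at (x:y) = (2:1) and (1:-2).
M₁ = 2·S₀ + S₁ = [[0, 0, 0], [-10, -30, -20], [-5, -15, -10]] = (-5)·[0, 2, 1][1, 3, 2]ᵀ and M₂ = S₀ − 2·S₁ = [[20, 0, 20], [30, 0, 30], [10, 0, 10]] = 10·[2, 3, 1][1, 0, 1]ᵀ, so take a₁ = [0, 2, 1], b₁ = [1, 3, 2], a₂ = [2, 3, 1], b₂ = [1, 0, 1].
Each slice is an integer combination of E₁ = a₁b₁ᵀ and E₂ = a₂b₂ᵀ: S₀ = −2·E₁ + 2·E₂, S₁ = −E₁ − 4·E₂, S₂ = 2·E₂; reading off coefficients, c₁ = [-2, -1, 0] and c₂ = [2, -4, 2].
Hence T = [0, 2, 1] ⊗ [1, 3, 2] ⊗ [-2, -1, 0] + [2, 3, 1] ⊗ [1, 0, 1] ⊗ [2, -4, 2], so rank(T) ≤ 2.
These bounds meet, so rank(T) = 2.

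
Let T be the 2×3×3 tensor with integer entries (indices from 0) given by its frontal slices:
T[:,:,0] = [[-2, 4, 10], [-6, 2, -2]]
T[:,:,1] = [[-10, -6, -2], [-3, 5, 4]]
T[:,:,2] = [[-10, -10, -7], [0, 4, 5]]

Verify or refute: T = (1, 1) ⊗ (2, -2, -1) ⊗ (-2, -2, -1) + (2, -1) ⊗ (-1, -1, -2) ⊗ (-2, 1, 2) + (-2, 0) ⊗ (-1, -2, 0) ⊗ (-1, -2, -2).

Reconstruct entrywise from the claimed factors. For example, T[0,1,1] = -6 and Σₗ aₗ[0]bₗ[1]cₗ[1] = (1)·(-2)·(-2) + (2)·(-1)·(1) + (-2)·(-2)·(-2) = -6; checking all 18 entries, every one matches. The claim holds.

Yes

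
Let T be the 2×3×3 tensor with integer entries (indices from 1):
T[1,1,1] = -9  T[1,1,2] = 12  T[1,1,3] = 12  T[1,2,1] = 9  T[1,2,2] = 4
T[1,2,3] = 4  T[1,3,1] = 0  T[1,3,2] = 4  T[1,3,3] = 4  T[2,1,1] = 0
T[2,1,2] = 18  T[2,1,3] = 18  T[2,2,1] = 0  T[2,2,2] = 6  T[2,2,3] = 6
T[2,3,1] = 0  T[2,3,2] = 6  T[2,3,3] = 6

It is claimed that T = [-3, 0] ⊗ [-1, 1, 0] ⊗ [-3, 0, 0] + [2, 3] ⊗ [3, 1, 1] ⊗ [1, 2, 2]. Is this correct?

Reconstruct entry (1,1,1) from the claimed factors: Σₗ aₗ[1]bₗ[1]cₗ[1] = (-3)·(-1)·(-3) + (2)·(3)·(1) = -3, but T[1,1,1] = -9. The claim is false.

No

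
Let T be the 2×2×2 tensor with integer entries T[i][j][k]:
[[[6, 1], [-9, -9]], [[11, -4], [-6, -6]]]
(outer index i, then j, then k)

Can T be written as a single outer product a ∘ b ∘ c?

The mode-2 unfolding of T (rows indexed by j, columns by (i,k) = (0,0), (0,1), (1,0), (1,1)) is [[6, 1, 11, -4], [-9, -9, -6, -6]].
There the 2×2 minor on rows j ∈ {0, 1}, columns (i,k) ∈ {(0,0), (0,1)} is det [[6, 1], [-9, -9]] = -45 ≠ 0, so this unfolding has rank ≥ 2; CP rank is at least every unfolding rank, so rank(T) ≥ 2.
In particular rank(T) ≥ 2 > 1, so T is not rank-1.

No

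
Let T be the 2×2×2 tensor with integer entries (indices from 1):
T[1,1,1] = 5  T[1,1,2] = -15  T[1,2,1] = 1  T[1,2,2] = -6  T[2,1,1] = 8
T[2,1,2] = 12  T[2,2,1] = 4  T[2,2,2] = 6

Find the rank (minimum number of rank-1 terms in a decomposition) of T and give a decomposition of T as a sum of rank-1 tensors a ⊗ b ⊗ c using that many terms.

Lower bound: in the mode-2 unfolding of T (rows indexed by j, columns by (i,k)) the 2×2 minor on rows j ∈ {1, 2}, columns (i,k) ∈ {(1,1), (1,2)} is det [[5, -15], [1, -6]] = -15 ≠ 0, so that unfolding has rank ≥ 2 and hence rank(T) ≥ 2 (CP rank is at least every unfolding rank, though it can be larger).
Upper bound: with S_k = T[:,:,k], the two rank-1 terms a₁b₁ᵀ, a₂b₂ᵀ are the rank-1 members of the pencil x·S₁ + y·S₂.
det(x·S₁ + y·S₂) is 12·x² + 6·xy − 18·y² = 6·(2·x + 3·y)(x − y), vanishing at (x:y) = (3:-2) and (1:1).
M₁ = 3·S₁ − 2·S₂ = [[45, 15], [0, 0]] = 15·[1, 0][3, 1]ᵀ and M₂ = S₁ + S₂ = [[-10, -5], [20, 10]] = (-5)·[1, -2][2, 1]ᵀ, so take a₁ = [1, 0], b₁ = [3, 1], a₂ = [1, -2], b₂ = [2, 1].
Each slice is an integer combination of E₁ = a₁b₁ᵀ and E₂ = a₂b₂ᵀ: S₁ = 3·E₁ − 2·E₂, S₂ = −3·E₁ − 3·E₂; reading off coefficients, c₁ = [3, -3] and c₂ = [-2, -3].
Hence T = [1, 0] ⊗ [3, 1] ⊗ [3, -3] + [1, -2] ⊗ [2, 1] ⊗ [-2, -3], so rank(T) ≤ 2.
These bounds meet, so rank(T) = 2.

rank(T) = 2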